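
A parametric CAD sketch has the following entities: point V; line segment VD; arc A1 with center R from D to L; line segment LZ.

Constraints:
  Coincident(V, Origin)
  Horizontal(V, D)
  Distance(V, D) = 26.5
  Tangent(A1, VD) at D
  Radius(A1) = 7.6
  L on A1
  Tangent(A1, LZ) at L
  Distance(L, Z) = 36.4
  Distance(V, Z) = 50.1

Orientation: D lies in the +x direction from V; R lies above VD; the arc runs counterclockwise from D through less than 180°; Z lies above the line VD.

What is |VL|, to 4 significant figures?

35.17

V is at the origin; VD is horizontal with |VD| = 26.5 and D on the +x side, so D = (26.50, 0.000). A1 meets VD tangentially, so RD is at right angles to VD, so R = D + (0, 7.6) = (26.50, 7.600). Since RL ⟂ LZ (tangency), |RZ| = √(7.6² + 36.4²) = 37.18 regardless of where L sits on A1. So Z lies on both circle(V, 50.1) and circle(R, 37.18); the above-VD intersection is Z = (22.82, 44.60). L is the foot of the tangent from Z: L = (33.75, 9.882).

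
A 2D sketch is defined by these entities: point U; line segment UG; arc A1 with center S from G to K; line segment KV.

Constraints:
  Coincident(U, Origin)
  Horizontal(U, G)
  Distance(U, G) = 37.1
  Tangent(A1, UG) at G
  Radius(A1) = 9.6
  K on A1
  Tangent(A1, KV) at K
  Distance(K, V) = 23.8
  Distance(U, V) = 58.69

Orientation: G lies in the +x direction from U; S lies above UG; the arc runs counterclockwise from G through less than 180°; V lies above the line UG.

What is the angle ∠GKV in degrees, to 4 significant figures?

137.8°

U is at the origin; UG is horizontal with |UG| = 37.1 and G on the +x side, so G = (37.10, 0.000). Since A1 is tangent to UG there, SG ⟂ UG, so S = G + (0, 9.6) = (37.10, 9.600). Since SK ⟂ KV (tangency), |SV| = √(9.6² + 23.8²) = 25.66 regardless of where K sits on A1. So V lies on both circle(U, 58.69) and circle(S, 25.66); the above-UG intersection is V = (48.97, 32.36). K is the foot of the tangent from V: K = (46.65, 8.668).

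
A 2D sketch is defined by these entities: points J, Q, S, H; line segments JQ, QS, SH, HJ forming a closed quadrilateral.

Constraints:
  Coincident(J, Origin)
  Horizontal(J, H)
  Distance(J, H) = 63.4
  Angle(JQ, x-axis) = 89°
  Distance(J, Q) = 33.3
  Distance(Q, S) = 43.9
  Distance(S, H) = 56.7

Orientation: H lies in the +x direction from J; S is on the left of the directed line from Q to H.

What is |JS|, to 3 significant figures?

65.7

J is at the origin; J and H share the same y with |JH| = 63.4 and H in +x, so H = (63.4, 0). JQ runs at 89.0° with |JQ| = 33.3, so Q = (0.581, 33.3). S is determined by |QS| = 43.9 and |SH| = 56.7 together: it lies at the intersection of circle(Q, 43.9) and circle(H, 56.7). With |QH| = 71.1, the foot of the radical line on QH is 26.5 from Q and the perpendicular offset is √(43.9² − 26.5²) = 35.0. Taking the left-of-QH solution: S = (40.4, 51.8).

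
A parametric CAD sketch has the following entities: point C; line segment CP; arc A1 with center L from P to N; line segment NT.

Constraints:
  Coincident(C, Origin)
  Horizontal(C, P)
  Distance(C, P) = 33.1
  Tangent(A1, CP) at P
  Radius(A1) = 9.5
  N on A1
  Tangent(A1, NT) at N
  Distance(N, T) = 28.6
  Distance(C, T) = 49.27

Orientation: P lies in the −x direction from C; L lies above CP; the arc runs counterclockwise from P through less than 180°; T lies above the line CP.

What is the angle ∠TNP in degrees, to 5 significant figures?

129.20°

Checks: ∠(LP, PC) = 90.00° ✓; |LN| = 9.500 ✓; ∠(LN, NT) = 90.00° ✓; |NT| = 28.60 ✓; |CT| = 49.27 ✓.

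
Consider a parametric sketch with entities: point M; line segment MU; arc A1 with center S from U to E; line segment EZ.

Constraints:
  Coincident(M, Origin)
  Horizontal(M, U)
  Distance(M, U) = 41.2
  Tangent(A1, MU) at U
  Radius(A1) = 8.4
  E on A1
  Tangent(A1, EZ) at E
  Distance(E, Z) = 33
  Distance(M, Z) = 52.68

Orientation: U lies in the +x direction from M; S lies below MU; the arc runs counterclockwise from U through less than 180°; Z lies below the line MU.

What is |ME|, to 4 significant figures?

33.85

Checks: |SE| = 8.400 ✓; ∠(SE, EZ) = 90.00° ✓; |EZ| = 33.00 ✓; |MZ| = 52.68 ✓.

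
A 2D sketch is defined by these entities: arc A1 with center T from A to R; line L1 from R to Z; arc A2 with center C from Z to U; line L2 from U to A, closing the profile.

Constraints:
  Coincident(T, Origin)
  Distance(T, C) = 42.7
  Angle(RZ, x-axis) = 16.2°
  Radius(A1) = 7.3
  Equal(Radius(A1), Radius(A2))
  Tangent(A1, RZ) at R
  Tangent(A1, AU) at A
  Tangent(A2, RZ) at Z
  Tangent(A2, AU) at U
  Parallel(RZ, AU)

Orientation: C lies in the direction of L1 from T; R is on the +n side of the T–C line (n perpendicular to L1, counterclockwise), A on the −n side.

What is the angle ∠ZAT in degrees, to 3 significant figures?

71.1°

Tangency of A1 to both parallel lines with radius 7.3 puts R and A at T ± 7.3·n: R = (-2.04, 7.01), A = (2.04, -7.01). Equal radii place Z and U the same way about C: Z = C + 7.3·n = (39.0, 18.9), U = C − 7.3·n = (43.0, 4.90). Then cos ∠ZAT = AZ·AT / (|AZ||AT|), giving 71.1°.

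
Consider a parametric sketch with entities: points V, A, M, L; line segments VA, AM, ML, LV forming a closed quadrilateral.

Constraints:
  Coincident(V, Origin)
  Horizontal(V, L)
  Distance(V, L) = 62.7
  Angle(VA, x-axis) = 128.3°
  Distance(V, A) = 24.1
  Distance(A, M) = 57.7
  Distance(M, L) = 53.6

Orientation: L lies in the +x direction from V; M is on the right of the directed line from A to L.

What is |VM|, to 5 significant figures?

33.706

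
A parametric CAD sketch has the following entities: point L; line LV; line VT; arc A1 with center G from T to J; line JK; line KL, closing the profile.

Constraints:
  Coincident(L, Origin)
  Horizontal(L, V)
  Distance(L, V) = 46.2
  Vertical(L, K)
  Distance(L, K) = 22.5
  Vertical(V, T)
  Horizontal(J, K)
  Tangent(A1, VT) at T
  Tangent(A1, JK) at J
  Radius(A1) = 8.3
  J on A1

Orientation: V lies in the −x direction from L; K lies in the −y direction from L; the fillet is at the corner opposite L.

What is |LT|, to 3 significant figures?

48.3

The virtual corner opposite L is at (-46.2, -22.5). The tangent condition forces GT to be normal to VT and the tangent condition forces GJ to be normal to JK, with radius 8.3, so the center G sits 8.3 in from both sides at G = (-37.9, -14.2). That places the tangent points at T = (-46.2, -14.2) on VT and J = (-37.9, -22.5) on JK. Then |LT| = |T − L| = 48.3.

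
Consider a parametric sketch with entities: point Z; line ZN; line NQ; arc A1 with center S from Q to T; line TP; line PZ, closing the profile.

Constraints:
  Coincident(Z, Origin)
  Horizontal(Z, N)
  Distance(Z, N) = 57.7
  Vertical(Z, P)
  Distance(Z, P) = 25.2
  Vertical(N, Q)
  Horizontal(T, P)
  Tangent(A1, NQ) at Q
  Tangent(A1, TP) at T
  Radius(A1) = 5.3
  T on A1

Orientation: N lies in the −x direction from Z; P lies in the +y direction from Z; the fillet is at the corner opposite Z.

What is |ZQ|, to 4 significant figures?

61.04

Z is at the origin; Z and N share the same y with |ZN| = 57.7 and N on the −x side, so N = (-57.70, 0.000). ZP is vertical with |ZP| = 25.2 and P on the +y side, so P = (0.000, 25.20). The virtual corner opposite Z is at (-57.70, 25.20). A1 meets NQ tangentially, so SQ is at right angles to NQ and A1 meets TP tangentially, so ST is at right angles to TP, with radius 5.3, so the center S sits 5.3 in from both sides at S = (-52.40, 19.90). That places the tangent points at Q = (-57.70, 19.90) on NQ and T = (-52.40, 25.20) on TP. Then |ZQ| = |Q − Z| = 61.04.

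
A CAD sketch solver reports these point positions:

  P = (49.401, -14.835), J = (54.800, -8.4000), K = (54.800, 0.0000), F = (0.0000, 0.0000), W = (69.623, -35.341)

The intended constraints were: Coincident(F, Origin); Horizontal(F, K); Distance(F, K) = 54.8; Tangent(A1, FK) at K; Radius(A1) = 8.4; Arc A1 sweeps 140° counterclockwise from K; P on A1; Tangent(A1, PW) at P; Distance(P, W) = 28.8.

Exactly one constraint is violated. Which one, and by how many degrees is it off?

Tangent(A1, PW) at P — off by 5.40°.

F = (0.00, 0.00) ✓; F.y = 0.00, K.y = 0.00 ✓; |FK| = 54.80 ✓; ∠(JK, KF) = 90.00° ✓; |JK| = 8.400 ✓; bearing(J→P) − bearing(J→K) = 140.0° ✓; |JP| = 8.400 ✓; ∠(JP, PW) = 95.40° ✗; |PW| = 28.80 ✓.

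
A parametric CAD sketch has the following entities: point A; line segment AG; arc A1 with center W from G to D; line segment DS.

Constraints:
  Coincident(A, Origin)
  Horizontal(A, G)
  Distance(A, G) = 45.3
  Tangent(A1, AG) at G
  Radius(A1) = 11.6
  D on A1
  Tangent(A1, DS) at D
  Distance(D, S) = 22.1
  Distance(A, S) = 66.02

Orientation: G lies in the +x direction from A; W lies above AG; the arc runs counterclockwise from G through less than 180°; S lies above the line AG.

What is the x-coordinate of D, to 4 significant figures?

56.90

A is at the origin; AG is horizontal with |AG| = 45.3 and G on the +x side, so G = (45.30, 0.000). Tangency of A1 to AG means the radius WG is perpendicular to AG, so W = G + (0, 11.6) = (45.30, 11.60). Since WD ⟂ DS (tangency), |WS| = √(11.6² + 22.1²) = 24.96 regardless of where D sits on A1. So S lies on both circle(A, 66.02) and circle(W, 24.96); the above-AG intersection is S = (56.71, 33.80). D is the foot of the tangent from S: D = (56.90, 11.70).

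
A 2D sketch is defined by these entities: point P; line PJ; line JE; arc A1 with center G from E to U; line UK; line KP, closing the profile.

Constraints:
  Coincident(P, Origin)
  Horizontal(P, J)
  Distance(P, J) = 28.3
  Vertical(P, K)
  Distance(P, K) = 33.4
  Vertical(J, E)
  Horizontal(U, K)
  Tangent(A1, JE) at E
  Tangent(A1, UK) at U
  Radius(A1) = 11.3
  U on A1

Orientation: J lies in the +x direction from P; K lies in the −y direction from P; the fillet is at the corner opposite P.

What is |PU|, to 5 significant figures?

37.477

P is at the origin; PJ is horizontal with |PJ| = 28.3 and J on the +x side, so J = (28.300, 0.0000). P and K share the same x with |PK| = 33.4 and K on the −y side, so K = (0.0000, -33.400). The virtual corner opposite P is at (28.300, -33.400). Since A1 is tangent to JE there, GE ⟂ JE and A1 meets UK tangentially, so GU is at right angles to UK, with radius 11.3, so the center G sits 11.3 in from both sides at G = (17.000, -22.100). That places the tangent points at E = (28.300, -22.100) on JE and U = (17.000, -33.400) on UK. Then |PU| = |U − P| = 37.477.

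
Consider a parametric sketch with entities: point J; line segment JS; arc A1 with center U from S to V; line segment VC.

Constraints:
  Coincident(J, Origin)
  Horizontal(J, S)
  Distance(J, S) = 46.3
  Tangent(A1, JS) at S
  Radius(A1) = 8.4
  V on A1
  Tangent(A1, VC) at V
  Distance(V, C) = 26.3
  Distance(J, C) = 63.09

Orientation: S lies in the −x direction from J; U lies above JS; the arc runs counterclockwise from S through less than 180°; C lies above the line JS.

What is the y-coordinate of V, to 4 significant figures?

12.62

J is at the origin; J and S share the same y with |JS| = 46.3 and S on the −x side, so S = (-46.30, 0.000). The tangent condition forces US to be normal to JS, so U = S + (0, 8.4) = (-46.30, 8.400). Since UV ⟂ VC (tangency), |UC| = √(8.4² + 26.3²) = 27.61 regardless of where V sits on A1. So C lies on both circle(J, 63.09) and circle(U, 27.61); the above-JS intersection is C = (-52.25, 35.36). V is the foot of the tangent from C: V = (-39.04, 12.62).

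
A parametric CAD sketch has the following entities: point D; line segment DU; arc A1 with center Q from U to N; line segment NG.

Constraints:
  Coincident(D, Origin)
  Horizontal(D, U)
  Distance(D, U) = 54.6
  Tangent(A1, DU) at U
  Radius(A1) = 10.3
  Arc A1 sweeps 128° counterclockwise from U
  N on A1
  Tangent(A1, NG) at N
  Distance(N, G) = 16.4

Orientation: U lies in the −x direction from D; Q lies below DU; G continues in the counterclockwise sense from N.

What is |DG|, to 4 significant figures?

60.36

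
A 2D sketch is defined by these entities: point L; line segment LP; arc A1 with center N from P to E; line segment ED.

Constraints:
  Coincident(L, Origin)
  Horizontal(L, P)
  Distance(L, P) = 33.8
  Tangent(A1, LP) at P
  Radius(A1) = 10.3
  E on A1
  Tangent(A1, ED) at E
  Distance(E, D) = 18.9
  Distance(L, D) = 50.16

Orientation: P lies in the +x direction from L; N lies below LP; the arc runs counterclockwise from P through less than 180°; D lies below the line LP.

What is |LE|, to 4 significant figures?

31.56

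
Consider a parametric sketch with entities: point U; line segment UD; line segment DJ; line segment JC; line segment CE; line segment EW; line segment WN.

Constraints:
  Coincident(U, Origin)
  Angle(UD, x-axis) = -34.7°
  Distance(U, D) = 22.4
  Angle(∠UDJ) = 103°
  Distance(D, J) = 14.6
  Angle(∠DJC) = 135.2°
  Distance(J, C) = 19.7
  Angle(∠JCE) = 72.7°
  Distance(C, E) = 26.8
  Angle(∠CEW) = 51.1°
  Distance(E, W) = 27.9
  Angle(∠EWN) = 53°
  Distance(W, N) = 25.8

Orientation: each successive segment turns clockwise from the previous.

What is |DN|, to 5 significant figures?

32.965

U is at the origin; UD runs at -34.7° with length 22.4, so D = (18.416, -12.752). ∠UDJ = 103.0° gives DJ at -111.70° from the x-axis; with |DJ| = 14.6, J = (13.018, -26.317). ∠DJC = 135.2° gives JC at -156.50° from the x-axis; with |JC| = 19.7, C = (-5.0484, -34.173). ∠JCE = 72.7° gives CE at 96.200° from the x-axis; with |CE| = 26.8, E = (-7.9427, -7.5293). ∠CEW = 51.1° gives EW at -32.700° from the x-axis; with |EW| = 27.9, W = (15.535, -22.602). ∠EWN = 53.0° gives WN at -159.70° from the x-axis; with |WN| = 25.8, N = (-8.6621, -31.553). Then |DN| = |N − D| = 32.965.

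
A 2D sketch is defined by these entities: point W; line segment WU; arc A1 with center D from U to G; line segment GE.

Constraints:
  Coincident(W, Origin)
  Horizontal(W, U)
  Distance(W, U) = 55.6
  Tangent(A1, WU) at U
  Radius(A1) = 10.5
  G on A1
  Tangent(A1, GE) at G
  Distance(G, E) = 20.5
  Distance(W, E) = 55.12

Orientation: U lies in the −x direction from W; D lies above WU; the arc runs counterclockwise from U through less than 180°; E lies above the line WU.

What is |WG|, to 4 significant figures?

46.35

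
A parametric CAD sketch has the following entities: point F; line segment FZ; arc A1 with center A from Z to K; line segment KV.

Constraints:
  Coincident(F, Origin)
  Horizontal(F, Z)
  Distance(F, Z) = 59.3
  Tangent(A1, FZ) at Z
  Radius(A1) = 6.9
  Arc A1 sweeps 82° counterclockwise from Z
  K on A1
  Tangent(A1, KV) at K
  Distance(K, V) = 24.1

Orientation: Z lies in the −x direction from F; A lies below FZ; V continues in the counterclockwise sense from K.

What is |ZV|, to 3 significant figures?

31.5

On A1, Z sits at bearing 90° from A; an 82° counterclockwise sweep puts K at bearing 172°, so K = A + 6.9·(cos 172°, sin 172°) = (-66.1, -5.94). Tangency of A1 to KV means the radius AK is perpendicular to KV, so KV runs along (−sin 172°, cos 172°); with |KV| = 24.1, V = (-69.5, -29.8). Then |ZV| = |V − Z| = 31.5.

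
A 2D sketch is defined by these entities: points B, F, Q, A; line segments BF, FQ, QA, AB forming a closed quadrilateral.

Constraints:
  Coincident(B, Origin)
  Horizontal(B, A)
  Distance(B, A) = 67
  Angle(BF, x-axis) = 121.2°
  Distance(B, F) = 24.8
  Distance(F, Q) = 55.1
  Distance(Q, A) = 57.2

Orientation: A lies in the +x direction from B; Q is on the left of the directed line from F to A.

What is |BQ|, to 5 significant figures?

59.451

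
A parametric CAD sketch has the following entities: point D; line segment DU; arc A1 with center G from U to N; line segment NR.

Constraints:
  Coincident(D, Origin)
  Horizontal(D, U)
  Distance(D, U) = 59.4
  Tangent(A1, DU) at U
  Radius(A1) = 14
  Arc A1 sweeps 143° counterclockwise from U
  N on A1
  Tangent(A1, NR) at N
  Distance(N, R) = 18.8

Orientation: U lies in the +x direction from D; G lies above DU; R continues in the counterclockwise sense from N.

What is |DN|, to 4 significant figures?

72.35

D is at the origin; DU is horizontal with |DU| = 59.4 and U on the +x side, so U = (59.40, 0.000). A1 meets DU tangentially, so GU is at right angles to DU, so G = U + (0, 14) = (59.40, 14.00). On A1, U sits at bearing -90° from G; a 143° counterclockwise sweep puts N at bearing 53°, so N = G + 14.0·(cos 53°, sin 53°) = (67.83, 25.18). Then |DN| = |N − D| = 72.35.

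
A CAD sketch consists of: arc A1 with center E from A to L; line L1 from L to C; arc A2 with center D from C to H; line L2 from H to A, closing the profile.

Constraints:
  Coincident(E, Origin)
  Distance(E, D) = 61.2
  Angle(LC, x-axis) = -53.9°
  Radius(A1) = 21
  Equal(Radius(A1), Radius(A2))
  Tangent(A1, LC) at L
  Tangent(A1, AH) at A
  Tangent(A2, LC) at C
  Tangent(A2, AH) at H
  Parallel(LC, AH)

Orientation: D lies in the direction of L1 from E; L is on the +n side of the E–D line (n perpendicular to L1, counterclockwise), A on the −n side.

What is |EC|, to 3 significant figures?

64.7

The slot axis is L1's direction at -53.9°, so u = (cos -53.9°, sin -53.9°) = (0.589, -0.808) and n = (−sin -53.9°, cos -53.9°) = (0.808, 0.589). E is at the origin and D lies 61.2 along u from E, so D = 61.2·u = (36.1, -49.4). Tangency of A1 to both parallel lines with radius 21.0 puts L and A at E ± 21.0·n: L = (17.0, 12.4), A = (-17.0, -12.4). Equal radii place C and H the same way about D: C = D + 21.0·n = (53.0, -37.1), H = D − 21.0·n = (19.1, -61.8). Then |EC| = |C − E| = 64.7.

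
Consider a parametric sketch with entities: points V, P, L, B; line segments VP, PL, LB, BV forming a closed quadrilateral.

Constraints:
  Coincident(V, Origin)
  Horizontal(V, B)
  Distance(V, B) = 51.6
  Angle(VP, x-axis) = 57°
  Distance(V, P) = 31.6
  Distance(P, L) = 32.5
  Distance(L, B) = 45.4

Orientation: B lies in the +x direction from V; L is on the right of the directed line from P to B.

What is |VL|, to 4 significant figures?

7.615

V is at the origin; V and B share the same y with |VB| = 51.6 and B in +x, so B = (51.6, 0). VP runs at 57.0° with |VP| = 31.6, so P = (17.21, 26.50). L is determined by |PL| = 32.5 and |LB| = 45.4 together: it lies at the intersection of circle(P, 32.5) and circle(B, 45.4). With |PB| = 43.42, the foot of the radical line on PB is 10.14 from P and the perpendicular offset is √(32.5² − 10.14²) = 30.88. Taking the right-of-PB solution: L = (6.389, -4.144).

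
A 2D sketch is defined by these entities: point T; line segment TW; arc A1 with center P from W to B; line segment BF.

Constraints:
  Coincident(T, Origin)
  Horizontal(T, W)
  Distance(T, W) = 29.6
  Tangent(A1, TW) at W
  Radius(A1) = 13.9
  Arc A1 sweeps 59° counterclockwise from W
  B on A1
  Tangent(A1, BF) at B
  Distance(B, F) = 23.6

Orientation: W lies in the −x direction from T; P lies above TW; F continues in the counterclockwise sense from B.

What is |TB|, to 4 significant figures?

18.93

A1 meets TW tangentially, so PW is at right angles to TW, so P = W + (0, 13.9) = (-29.60, 13.90). On A1, W sits at bearing -90° from P; a 59° counterclockwise sweep puts B at bearing -31°, so B = P + 13.9·(cos -31°, sin -31°) = (-17.69, 6.741). Then |TB| = |B − T| = 18.93.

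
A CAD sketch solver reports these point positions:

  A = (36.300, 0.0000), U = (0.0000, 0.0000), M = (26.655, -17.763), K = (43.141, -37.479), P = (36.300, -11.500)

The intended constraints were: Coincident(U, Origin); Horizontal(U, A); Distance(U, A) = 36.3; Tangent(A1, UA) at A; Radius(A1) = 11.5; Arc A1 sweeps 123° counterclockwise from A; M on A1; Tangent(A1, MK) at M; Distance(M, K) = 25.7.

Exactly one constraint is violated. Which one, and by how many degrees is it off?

Tangent(A1, MK) at M — off by 6.90°.

U = (0.00, 0.00) ✓; U.y = 0.00, A.y = 0.00 ✓; |UA| = 36.30 ✓; ∠(PA, AU) = 90.00° ✓; |PA| = 11.50 ✓; bearing(P→M) − bearing(P→A) = 123.0° ✓; |PM| = 11.50 ✓; ∠(PM, MK) = 83.10° ✗; |MK| = 25.70 ✓.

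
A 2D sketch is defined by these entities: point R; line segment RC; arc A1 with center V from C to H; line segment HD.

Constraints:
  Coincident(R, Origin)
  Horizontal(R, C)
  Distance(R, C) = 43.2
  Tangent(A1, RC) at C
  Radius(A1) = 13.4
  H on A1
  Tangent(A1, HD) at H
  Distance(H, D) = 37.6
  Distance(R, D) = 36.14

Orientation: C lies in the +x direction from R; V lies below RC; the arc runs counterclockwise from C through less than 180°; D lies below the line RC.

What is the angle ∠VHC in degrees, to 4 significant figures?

63.93°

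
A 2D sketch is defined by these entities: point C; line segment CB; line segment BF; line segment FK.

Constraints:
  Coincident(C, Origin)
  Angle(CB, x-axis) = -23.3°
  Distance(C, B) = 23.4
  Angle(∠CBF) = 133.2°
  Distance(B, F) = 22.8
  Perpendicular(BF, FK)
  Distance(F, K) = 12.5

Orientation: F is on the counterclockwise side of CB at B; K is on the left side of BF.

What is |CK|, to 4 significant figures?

39.09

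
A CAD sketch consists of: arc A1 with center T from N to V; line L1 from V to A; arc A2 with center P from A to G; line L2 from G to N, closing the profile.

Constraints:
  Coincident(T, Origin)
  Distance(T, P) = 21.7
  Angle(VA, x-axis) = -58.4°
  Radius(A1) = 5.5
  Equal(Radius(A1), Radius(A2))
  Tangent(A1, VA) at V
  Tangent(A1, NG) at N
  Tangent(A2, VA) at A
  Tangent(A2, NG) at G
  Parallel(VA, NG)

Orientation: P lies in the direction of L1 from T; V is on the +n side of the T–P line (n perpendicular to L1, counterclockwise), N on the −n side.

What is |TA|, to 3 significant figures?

22.4

Tangency of A1 to both parallel lines with radius 5.5 puts V and N at T ± 5.5·n: V = (4.68, 2.88), N = (-4.68, -2.88). Equal radii place A and G the same way about P: A = P + 5.5·n = (16.1, -15.6), G = P − 5.5·n = (6.69, -21.4). Then |TA| = |A − T| = 22.4.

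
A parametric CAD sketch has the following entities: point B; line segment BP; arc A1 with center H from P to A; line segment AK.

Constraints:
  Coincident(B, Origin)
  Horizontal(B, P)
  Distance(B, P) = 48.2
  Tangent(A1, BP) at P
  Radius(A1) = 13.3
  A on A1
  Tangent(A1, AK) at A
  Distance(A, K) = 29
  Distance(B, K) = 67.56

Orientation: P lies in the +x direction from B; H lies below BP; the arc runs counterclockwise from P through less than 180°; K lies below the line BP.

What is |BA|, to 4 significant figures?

41.43

Checks: ∠(HP, PB) = 90.00° ✓; |HP| = 13.30 ✓; |HA| = 13.30 ✓; ∠(HA, AK) = 90.00° ✓; |AK| = 29.00 ✓; |BK| = 67.56 ✓.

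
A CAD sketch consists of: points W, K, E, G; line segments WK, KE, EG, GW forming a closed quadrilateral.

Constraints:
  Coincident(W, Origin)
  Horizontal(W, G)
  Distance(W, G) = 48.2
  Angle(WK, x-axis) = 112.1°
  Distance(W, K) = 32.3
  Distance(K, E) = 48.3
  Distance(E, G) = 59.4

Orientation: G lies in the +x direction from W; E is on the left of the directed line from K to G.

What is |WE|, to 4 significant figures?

62.86

W is at the origin; WG is horizontal with |WG| = 48.2 and G in +x, so G = (48.2, 0). WK runs at 112.1° with |WK| = 32.3, so K = (-12.15, 29.93). E is determined by |KE| = 48.3 and |EG| = 59.4 together: it lies at the intersection of circle(K, 48.3) and circle(G, 59.4). With |KG| = 67.36, the foot of the radical line on KG is 24.81 from K and the perpendicular offset is √(48.3² − 24.81²) = 41.44. Taking the left-of-KG solution: E = (28.48, 56.03).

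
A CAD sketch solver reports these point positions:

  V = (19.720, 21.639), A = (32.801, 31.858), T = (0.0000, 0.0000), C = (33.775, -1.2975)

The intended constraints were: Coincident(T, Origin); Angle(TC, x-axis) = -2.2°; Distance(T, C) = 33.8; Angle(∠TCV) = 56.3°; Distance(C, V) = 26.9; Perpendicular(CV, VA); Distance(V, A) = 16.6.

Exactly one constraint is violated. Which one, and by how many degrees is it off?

Perpendicular(CV, VA) — off by 6.50°.

T = (0.00, 0.00) ✓; TC at -2.200° ✓; |TC| = 33.80 ✓; ∠TCV = 56.30° ✓; |CV| = 26.90 ✓; ∠(CV, VA) = 83.50° ✗; |VA| = 16.60 ✓.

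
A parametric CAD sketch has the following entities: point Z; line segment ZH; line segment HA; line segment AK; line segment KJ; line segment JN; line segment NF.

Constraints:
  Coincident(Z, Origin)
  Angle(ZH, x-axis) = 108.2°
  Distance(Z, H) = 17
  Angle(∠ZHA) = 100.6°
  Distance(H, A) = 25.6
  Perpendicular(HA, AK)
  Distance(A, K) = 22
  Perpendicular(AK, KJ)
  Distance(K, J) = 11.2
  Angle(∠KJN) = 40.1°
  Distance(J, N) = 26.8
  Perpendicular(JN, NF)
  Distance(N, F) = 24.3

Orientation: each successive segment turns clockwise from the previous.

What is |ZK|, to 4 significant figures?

29.21

Z is at the origin; ZH runs at 108.2° with length 17.0, so H = (-5.310, 16.15). ∠ZHA = 100.6° gives HA at 28.80° from the x-axis; with |HA| = 25.6, A = (17.12, 28.48). The perpendicularity gives AK at right angles to HA, so AK runs at -61.20°; with |AK| = 22.0, K = (27.72, 9.204). Then |ZK| = |K − Z| = 29.21.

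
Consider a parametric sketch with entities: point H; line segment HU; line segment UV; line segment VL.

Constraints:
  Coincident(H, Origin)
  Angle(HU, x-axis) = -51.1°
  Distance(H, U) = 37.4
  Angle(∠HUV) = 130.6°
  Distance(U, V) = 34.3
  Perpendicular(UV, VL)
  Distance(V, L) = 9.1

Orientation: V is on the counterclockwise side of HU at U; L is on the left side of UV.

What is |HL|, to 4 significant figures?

61.73

H is at the origin; HU runs at -51.1° with length 37.4, so U = 37.4·(cos -51.1°, sin -51.1°) = (23.49, -29.11). ∠HUV = 130.6°, so UV runs at -51.1° + (180° − 130.6°) = -1.700° from the x-axis; with |UV| = 34.3, V = U + 34.3·(cos -1.700°, sin -1.700°) = (57.77, -30.12). The perpendicularity gives VL at right angles to UV; with |VL| = 9.1 on the left of UV, L = V + 9.1·(0.02967, 0.9996) = (58.04, -21.03). Then |HL| = |L − H| = 61.73.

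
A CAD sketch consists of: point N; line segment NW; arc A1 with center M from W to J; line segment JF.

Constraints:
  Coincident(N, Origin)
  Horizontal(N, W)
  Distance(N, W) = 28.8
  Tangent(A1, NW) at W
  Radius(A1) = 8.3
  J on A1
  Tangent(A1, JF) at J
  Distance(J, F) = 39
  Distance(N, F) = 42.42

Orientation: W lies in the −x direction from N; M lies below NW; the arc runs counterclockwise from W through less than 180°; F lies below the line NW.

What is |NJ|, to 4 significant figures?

37.46

N is at the origin; N and W share the same y with |NW| = 28.8 and W on the −x side, so W = (-28.80, 0.000). Since A1 is tangent to NW there, MW ⟂ NW, so M = W + (0, -8.3) = (-28.80, -8.300). Since MJ ⟂ JF (tangency), |MF| = √(8.3² + 39.0²) = 39.87 regardless of where J sits on A1. So F lies on both circle(N, 42.42) and circle(M, 39.87); the below-NW intersection is F = (-7.186, -41.81). J is the foot of the tangent from F: J = (-34.69, -14.15).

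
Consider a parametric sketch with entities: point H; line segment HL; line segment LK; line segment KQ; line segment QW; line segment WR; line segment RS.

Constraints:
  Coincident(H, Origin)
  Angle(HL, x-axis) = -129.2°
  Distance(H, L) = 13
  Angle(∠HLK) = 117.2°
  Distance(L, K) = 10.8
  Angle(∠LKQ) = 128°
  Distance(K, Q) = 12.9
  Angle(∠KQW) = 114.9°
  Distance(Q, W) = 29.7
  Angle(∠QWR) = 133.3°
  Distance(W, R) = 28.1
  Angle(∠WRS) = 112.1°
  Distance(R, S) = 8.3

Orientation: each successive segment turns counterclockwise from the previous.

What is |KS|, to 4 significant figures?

53.49

∠QWR = 133.3° gives WR at 97.40° from the x-axis; with |WR| = 28.1, R = (23.79, 27.67). ∠WRS = 112.1° gives RS at 165.3° from the x-axis; with |RS| = 8.3, S = (15.77, 29.78). Then |KS| = |S − K| = 53.49.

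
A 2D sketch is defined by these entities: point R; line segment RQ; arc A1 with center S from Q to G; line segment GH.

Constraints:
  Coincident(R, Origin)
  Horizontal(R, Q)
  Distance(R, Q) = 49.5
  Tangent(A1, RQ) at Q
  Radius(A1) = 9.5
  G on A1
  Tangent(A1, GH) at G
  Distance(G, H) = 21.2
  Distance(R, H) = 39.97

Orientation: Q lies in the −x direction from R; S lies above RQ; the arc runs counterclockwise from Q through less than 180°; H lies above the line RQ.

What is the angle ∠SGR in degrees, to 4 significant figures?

161.4°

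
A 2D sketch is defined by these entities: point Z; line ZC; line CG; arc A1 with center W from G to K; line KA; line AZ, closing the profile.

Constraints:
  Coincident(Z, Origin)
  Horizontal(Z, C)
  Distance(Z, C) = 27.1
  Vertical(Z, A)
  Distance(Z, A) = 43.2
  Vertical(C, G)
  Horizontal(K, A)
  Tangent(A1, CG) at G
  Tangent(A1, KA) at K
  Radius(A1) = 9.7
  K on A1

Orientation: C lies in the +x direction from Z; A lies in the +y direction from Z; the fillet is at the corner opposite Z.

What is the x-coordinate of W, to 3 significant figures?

17.4

Z is at the origin; Z and C share the same y with |ZC| = 27.1 and C on the +x side, so C = (27.1, 0.00). ZA is vertical with |ZA| = 43.2 and A on the +y side, so A = (0.00, 43.2). The virtual corner opposite Z is at (27.1, 43.2). A1 meets CG tangentially, so WG is at right angles to CG and the tangent condition forces WK to be normal to KA, with radius 9.7, so the center W sits 9.7 in from both sides at W = (17.4, 33.5). So W.x = 17.4.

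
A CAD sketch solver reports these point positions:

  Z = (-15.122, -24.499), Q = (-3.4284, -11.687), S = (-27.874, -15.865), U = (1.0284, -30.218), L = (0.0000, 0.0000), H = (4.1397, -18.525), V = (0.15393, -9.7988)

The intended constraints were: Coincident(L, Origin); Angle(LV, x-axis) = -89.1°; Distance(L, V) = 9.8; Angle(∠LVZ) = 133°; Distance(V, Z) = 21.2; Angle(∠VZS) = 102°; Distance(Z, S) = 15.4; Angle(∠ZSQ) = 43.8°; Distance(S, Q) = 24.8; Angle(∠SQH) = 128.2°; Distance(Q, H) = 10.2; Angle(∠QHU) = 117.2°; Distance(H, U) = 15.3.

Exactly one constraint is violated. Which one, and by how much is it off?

Distance(H, U) = 15.3 — off by 3.20.

L = (0.00, 0.00) ✓; LV at -89.10° ✓; |LV| = 9.800 ✓; ∠LVZ = 133.0° ✓; |VZ| = 21.20 ✓; ∠VZS = 102.0° ✓; |ZS| = 15.40 ✓; ∠ZSQ = 43.80° ✓; |SQ| = 24.80 ✓; ∠SQH = 128.2° ✓; |QH| = 10.20 ✓; ∠QHU = 117.2° ✓; |HU| = 12.10 ✗.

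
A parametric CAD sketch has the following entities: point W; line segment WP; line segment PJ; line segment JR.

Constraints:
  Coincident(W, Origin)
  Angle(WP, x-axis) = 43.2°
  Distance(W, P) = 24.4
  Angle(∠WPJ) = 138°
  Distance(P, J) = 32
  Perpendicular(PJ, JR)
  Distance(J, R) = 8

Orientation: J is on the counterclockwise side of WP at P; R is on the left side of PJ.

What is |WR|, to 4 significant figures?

50.82

W is at the origin; WP runs at 43.2° with length 24.4, so P = 24.4·(cos 43.2°, sin 43.2°) = (17.79, 16.70). ∠WPJ = 138.0°, so PJ runs at 43.2° + (180° − 138.0°) = 85.20° from the x-axis; with |PJ| = 32.0, J = P + 32.0·(cos 85.20°, sin 85.20°) = (20.46, 48.59). PJ ⟂ JR; with |JR| = 8.0 on the left of PJ, R = J + 8.0·(-0.9965, 0.08368) = (12.49, 49.26). Then |WR| = |R − W| = 50.82.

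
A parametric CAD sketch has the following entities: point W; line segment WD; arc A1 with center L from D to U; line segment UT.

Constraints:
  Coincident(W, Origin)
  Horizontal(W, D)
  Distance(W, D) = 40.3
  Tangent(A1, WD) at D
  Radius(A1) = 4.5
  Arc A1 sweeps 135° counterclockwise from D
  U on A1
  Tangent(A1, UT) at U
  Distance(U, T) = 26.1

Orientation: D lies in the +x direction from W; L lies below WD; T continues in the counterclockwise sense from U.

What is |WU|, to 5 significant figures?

37.905

W is at the origin; WD is horizontal with |WD| = 40.3 and D on the +x side, so D = (40.300, 0.0000). Tangency of A1 to WD means the radius LD is perpendicular to WD, so L = D + (0, -4.5) = (40.300, -4.5000). On A1, D sits at bearing 90° from L; a 135° counterclockwise sweep puts U at bearing 225°, so U = L + 4.5·(cos 225°, sin 225°) = (37.118, -7.6820). Then |WU| = |U − W| = 37.905.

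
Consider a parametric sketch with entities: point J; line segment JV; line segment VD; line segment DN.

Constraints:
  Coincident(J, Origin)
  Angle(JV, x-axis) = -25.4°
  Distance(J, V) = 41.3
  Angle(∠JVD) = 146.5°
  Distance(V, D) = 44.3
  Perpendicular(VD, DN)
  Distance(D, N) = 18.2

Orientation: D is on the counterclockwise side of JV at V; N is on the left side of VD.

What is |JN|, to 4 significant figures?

78.87

J is at the origin; JV runs at -25.4° with length 41.3, so V = 41.3·(cos -25.4°, sin -25.4°) = (37.31, -17.72). ∠JVD = 146.5°, so VD runs at -25.4° + (180° − 146.5°) = 8.100° from the x-axis; with |VD| = 44.3, D = V + 44.3·(cos 8.100°, sin 8.100°) = (81.17, -11.47). The perpendicularity gives DN at right angles to VD; with |DN| = 18.2 on the left of VD, N = D + 18.2·(-0.1409, 0.9900) = (78.60, 6.545). Then |JN| = |N − J| = 78.87.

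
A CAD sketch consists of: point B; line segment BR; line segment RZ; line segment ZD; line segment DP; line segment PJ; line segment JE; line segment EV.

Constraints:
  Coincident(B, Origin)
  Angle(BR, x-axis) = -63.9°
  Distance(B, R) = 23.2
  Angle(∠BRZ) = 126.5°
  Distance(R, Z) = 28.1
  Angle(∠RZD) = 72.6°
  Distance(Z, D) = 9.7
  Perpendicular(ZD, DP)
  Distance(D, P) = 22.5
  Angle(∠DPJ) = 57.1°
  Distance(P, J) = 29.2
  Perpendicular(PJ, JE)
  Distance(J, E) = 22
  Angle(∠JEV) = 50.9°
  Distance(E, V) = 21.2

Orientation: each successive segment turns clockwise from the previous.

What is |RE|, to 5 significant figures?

40.256

∠DPJ = 57.1° gives PJ at -77.700° from the x-axis; with |PJ| = 29.2, J = (12.467, -51.511). PJ ⟂ JE, so JE runs at -167.70°; with |JE| = 22.0, E = (-9.0281, -56.198). Then |RE| = |E − R| = 40.256.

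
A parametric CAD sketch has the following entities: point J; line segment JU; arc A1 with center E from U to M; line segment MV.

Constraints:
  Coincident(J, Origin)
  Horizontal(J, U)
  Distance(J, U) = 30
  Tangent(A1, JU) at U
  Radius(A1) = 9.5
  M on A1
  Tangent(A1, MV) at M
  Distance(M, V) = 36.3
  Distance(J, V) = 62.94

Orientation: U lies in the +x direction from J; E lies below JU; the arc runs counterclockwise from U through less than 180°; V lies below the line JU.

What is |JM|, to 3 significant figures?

27.3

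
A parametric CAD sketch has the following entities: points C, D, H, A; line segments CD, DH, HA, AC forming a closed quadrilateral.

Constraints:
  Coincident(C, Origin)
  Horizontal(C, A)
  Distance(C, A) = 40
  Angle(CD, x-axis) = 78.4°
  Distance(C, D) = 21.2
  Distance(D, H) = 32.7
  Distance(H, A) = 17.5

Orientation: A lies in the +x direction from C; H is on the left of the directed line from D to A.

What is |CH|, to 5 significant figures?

40.591

Checks: C.y = 0.00, A.y = 0.00 ✓; |DH| = 32.70 ✓; |HA| = 17.50 ✓.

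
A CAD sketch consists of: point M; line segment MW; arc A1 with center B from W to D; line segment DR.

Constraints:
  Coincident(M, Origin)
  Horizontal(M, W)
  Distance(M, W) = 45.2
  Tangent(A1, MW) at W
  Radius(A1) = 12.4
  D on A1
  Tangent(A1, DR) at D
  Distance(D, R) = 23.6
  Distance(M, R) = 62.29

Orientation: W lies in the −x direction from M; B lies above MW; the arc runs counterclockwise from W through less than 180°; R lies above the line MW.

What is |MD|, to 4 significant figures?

40.16

Checks: |MW| = 45.20 ✓; |BW| = 12.40 ✓; |BD| = 12.40 ✓; ∠(BD, DR) = 90.00° ✓; |DR| = 23.60 ✓; |MR| = 62.29 ✓.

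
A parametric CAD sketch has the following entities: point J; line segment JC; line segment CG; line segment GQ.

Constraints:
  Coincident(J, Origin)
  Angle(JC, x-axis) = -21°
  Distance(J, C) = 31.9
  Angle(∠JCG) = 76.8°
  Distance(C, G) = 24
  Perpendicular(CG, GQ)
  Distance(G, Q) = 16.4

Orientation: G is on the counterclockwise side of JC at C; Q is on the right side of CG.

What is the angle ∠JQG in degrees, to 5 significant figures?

19.404°

J is at the origin; JC runs at -21.0° with length 31.9, so C = 31.9·(cos -21.0°, sin -21.0°) = (29.781, -11.432). ∠JCG = 76.8°, so CG runs at -21.0° + (180° − 76.8°) = 82.200° from the x-axis; with |CG| = 24.0, G = C + 24.0·(cos 82.200°, sin 82.200°) = (33.038, 12.346). CG ⟂ GQ; with |GQ| = 16.4 on the right of CG, Q = G + 16.4·(0.99075, -0.13572) = (49.287, 10.120). Then cos ∠JQG = QJ·QG / (|QJ||QG|), giving 19.404°.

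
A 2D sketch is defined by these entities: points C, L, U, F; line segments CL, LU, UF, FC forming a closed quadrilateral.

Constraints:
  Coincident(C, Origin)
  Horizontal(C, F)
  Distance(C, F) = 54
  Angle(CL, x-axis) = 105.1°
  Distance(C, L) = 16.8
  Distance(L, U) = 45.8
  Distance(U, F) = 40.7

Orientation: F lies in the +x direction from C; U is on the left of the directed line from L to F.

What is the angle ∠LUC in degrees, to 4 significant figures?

18.51°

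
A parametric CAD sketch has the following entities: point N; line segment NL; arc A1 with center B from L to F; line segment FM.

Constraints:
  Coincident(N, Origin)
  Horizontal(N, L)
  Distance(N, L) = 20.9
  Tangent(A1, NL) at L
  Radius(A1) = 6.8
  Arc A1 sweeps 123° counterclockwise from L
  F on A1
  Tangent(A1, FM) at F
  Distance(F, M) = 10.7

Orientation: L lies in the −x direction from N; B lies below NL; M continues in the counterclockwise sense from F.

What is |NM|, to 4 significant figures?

28.48

N is at the origin; NL is horizontal with |NL| = 20.9 and L on the −x side, so L = (-20.90, 0.000). Since A1 is tangent to NL there, BL ⟂ NL, so B = L + (0, -6.8) = (-20.90, -6.800). On A1, L sits at bearing 90° from B; a 123° counterclockwise sweep puts F at bearing 213°, so F = B + 6.8·(cos 213°, sin 213°) = (-26.60, -10.50). Since A1 is tangent to FM there, BF ⟂ FM, so FM runs along (−sin 213°, cos 213°); with |FM| = 10.7, M = (-20.78, -19.48). Then |NM| = |M − N| = 28.48.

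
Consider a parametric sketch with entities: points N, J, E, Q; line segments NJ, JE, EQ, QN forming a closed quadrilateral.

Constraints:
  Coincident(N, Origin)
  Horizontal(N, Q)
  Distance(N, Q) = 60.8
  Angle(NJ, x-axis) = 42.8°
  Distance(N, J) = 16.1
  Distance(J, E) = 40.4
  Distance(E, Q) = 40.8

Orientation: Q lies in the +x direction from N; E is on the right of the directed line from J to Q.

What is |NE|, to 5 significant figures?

38.714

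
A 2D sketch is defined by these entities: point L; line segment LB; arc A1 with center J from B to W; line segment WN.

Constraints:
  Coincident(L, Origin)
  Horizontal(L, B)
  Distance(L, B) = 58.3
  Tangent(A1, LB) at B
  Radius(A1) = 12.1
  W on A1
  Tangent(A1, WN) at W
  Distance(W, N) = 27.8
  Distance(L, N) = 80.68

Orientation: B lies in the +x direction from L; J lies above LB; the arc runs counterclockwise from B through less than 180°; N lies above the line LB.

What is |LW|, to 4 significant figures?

71.46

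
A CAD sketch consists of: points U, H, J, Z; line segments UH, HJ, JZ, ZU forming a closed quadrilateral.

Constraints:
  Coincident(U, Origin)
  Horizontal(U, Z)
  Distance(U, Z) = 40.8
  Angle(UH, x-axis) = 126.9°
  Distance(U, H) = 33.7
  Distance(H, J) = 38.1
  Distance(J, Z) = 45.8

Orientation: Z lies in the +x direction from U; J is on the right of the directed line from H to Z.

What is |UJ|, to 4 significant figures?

8.829

U is at the origin; UZ is horizontal with |UZ| = 40.8 and Z in +x, so Z = (40.8, 0). UH runs at 126.9° with |UH| = 33.7, so H = (-20.23, 26.95). J is determined by |HJ| = 38.1 and |JZ| = 45.8 together: it lies at the intersection of circle(H, 38.1) and circle(Z, 45.8). With |HZ| = 66.72, the foot of the radical line on HZ is 28.52 from H and the perpendicular offset is √(38.1² − 28.52²) = 25.27. Taking the right-of-HZ solution: J = (-4.351, -7.682).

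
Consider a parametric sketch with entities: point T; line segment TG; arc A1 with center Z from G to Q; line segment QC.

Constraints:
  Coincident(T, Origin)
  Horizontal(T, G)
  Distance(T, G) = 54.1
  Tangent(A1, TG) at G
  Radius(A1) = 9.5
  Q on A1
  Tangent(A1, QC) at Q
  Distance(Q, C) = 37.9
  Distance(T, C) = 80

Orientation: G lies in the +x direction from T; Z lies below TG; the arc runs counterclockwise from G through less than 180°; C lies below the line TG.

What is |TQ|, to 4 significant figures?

48.00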